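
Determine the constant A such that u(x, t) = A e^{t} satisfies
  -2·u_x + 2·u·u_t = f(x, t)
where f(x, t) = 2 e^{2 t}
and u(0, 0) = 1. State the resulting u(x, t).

Answer: u(x, t) = e^{t}

Derivation:
Substitute the ansatz u = A e^{t} into the left-hand side.
Derivatives of the ansatz:
  u_x = 0
  u_t = A e^{t}
Term by term:
  -2·u_x = 0
  2·u·u_t = 2 A^{2} e^{2 t}
So the left-hand side equals
  2 A^{2} e^{2 t}
This must equal f(x, t) = 2 e^{2 t} identically.
Matching coefficients of the independent functions:
  [e^{2 t}]:  2 A^{2} = 2
These equations allow (A) = (-1) or (1).
Impose the point condition(s):
  u(0, 0) = 1  ⟹  A = 1
Only A = 1 satisfies everything.
Hence u(x, t) = e^{t}.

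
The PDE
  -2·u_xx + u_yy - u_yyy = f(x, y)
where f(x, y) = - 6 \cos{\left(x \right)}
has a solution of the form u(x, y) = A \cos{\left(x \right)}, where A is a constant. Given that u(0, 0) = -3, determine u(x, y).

Answer: u(x, y) = - 3 \cos{\left(x \right)}

Derivation:
Substitute the ansatz u = A \cos{\left(x \right)} into the left-hand side.
Derivatives of the ansatz:
  u_xx = - A \cos{\left(x \right)}
  u_yy = 0
  u_yyy = 0
Term by term:
  -2·u_xx = 2 A \cos{\left(x \right)}
  u_yy = 0
  -u_yyy = 0
So the left-hand side equals
  2 A \cos{\left(x \right)}
This must equal f(x, y) = - 6 \cos{\left(x \right)} identically.
Matching coefficients of the independent functions:
  [\cos{\left(x \right)}]:  2 A = -6
Solving: A = -3.
Check against the point condition:
  u(0, 0) = -3  ⟹  A = -3  ✓
Hence u(x, y) = - 3 \cos{\left(x \right)}.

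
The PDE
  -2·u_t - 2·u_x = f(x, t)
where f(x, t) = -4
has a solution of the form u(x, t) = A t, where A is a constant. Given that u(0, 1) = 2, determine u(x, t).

Answer: u(x, t) = 2 t

Derivation:
Substitute the ansatz u = A t into the left-hand side.
Derivatives of the ansatz:
  u_t = A
  u_x = 0
Term by term:
  -2·u_t = - 2 A
  -2·u_x = 0
So the left-hand side equals
  - 2 A
This must equal f(x, t) = -4 identically.
Matching coefficients of the independent functions:
  [constant term]:  - 2 A = -4
Solving: A = 2.
Check against the point condition:
  u(0, 1) = 2  ⟹  A = 2  ✓
Hence u(x, t) = 2 t.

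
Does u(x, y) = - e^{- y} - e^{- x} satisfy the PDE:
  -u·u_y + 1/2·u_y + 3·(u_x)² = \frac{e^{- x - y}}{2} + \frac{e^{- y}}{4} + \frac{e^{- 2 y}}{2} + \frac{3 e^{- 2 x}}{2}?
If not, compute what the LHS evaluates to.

Answer: No, the LHS evaluates to e^{- x - y} + \frac{e^{- y}}{2} + e^{- 2 y} + 3 e^{- 2 x}

Derivation:
Evaluate each term of the left-hand side for u = - e^{- y} - e^{- x}.
Derivatives:
  u_y = e^{- y}
  u_x = e^{- x}
Terms:
  -u·u_y = \left(e^{x} + e^{y}\right) e^{- x - 2 y}
  1/2·u_y = \frac{e^{- y}}{2}
  3·(u_x)² = 3 e^{- 2 x}
Sum: LHS = e^{- x - y} + \frac{e^{- y}}{2} + e^{- 2 y} + 3 e^{- 2 x}
Given right-hand side: \frac{e^{- x - y}}{2} + \frac{e^{- y}}{4} + \frac{e^{- 2 y}}{2} + \frac{3 e^{- 2 x}}{2}. Difference LHS − RHS = \frac{e^{- x - y}}{2} + \frac{e^{- y}}{4} + \frac{e^{- 2 y}}{2} + \frac{3 e^{- 2 x}}{2} ≠ 0, so u is not a solution.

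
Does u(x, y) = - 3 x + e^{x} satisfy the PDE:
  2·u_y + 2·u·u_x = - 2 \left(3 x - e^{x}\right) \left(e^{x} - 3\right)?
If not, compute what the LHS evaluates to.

Evaluate each term of the left-hand side for u = - 3 x + e^{x}.
Derivatives:
  u_y = 0
  u_x = e^{x} - 3
Terms:
  2·u_y = 0
  2·u·u_x = - 2 \left(3 x - e^{x}\right) \left(e^{x} - 3\right)
Sum: LHS = - 2 \left(3 x - e^{x}\right) \left(e^{x} - 3\right)
This is exactly the given right-hand side, so u is a solution.

Answer: Yes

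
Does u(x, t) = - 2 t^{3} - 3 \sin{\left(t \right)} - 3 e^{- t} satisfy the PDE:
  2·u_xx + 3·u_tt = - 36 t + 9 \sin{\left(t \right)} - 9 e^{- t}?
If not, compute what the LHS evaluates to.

Evaluate each term of the left-hand side for u = - 2 t^{3} - 3 \sin{\left(t \right)} - 3 e^{- t}.
Derivatives:
  u_xx = 0
  u_tt = - 12 t + 3 \sin{\left(t \right)} - 3 e^{- t}
Terms:
  2·u_xx = 0
  3·u_tt = - 36 t + 9 \sin{\left(t \right)} - 9 e^{- t}
Sum: LHS = - 36 t + 9 \sin{\left(t \right)} - 9 e^{- t}
This is exactly the given right-hand side, so u is a solution.

Answer: Yes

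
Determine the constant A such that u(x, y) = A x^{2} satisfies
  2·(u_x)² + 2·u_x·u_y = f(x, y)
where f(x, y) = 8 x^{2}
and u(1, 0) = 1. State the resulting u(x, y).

Substitute the ansatz u = A x^{2} into the left-hand side.
Derivatives of the ansatz:
  u_x = 2 A x
  u_y = 0
Term by term:
  2·(u_x)² = 8 A^{2} x^{2}
  2·u_x·u_y = 0
So the left-hand side equals
  8 A^{2} x^{2}
This must equal f(x, y) = 8 x^{2} identically.
Matching coefficients of the independent functions:
  [x^{2}]:  8 A^{2} = 8
These equations allow (A) = (-1) or (1).
Impose the point condition(s):
  u(1, 0) = 1  ⟹  A = 1
Only A = 1 satisfies everything.
Hence u(x, y) = x^{2}.

Answer: u(x, y) = x^{2}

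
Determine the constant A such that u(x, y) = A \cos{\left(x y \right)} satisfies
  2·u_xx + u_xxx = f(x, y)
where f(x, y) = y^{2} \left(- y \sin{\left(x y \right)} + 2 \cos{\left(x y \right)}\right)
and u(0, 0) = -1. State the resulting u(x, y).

Substitute the ansatz u = A \cos{\left(x y \right)} into the left-hand side.
Derivatives of the ansatz:
  u_xx = - A y^{2} \cos{\left(x y \right)}
  u_xxx = A y^{3} \sin{\left(x y \right)}
Term by term:
  2·u_xx = - 2 A y^{2} \cos{\left(x y \right)}
  u_xxx = A y^{3} \sin{\left(x y \right)}
So the left-hand side equals
  A y^{3} \sin{\left(x y \right)} - 2 A y^{2} \cos{\left(x y \right)}
This must equal f(x, y) identically; expanded, f = - y^{3} \sin{\left(x y \right)} + 2 y^{2} \cos{\left(x y \right)}.
Matching coefficients of the independent functions:
  [y^{2} \cos{\left(x y \right)}]:  - 2 A = 2
  [y^{3} \sin{\left(x y \right)}]:  A = -1
Solving: A = -1.
Check against the point condition:
  u(0, 0) = -1  ⟹  A = -1  ✓
Hence u(x, y) = - \cos{\left(x y \right)}.

Answer: u(x, y) = - \cos{\left(x y \right)}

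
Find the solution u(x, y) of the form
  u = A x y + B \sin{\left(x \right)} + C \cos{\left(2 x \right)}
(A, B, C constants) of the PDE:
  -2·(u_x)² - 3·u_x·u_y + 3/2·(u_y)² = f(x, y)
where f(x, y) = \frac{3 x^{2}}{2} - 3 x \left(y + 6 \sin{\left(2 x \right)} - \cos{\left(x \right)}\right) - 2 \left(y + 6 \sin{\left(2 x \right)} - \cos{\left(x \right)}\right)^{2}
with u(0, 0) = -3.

Answer: u(x, y) = x y - \sin{\left(x \right)} - 3 \cos{\left(2 x \right)}

Derivation:
Substitute the ansatz u = A x y + B \sin{\left(x \right)} + C \cos{\left(2 x \right)} into the left-hand side.
Derivatives of the ansatz:
  u_x = A y + B \cos{\left(x \right)} - 2 C \sin{\left(2 x \right)}
  u_y = A x
Term by term:
  -2·(u_x)² = - 2 A^{2} y^{2} - 4 A B y \cos{\left(x \right)} + 8 A C y \sin{\left(2 x \right)} - 2 B^{2} \cos^{2}{\left(x \right)} + 8 B C \sin{\left(2 x \right)} \cos{\left(x \right)} - 8 C^{2} \sin^{2}{\left(2 x \right)}
  -3·u_x·u_y = - 3 A^{2} x y - 3 A B x \cos{\left(x \right)} + 6 A C x \sin{\left(2 x \right)}
  3/2·(u_y)² = \frac{3 A^{2} x^{2}}{2}
So the left-hand side equals
  \frac{3 A^{2} x^{2}}{2} - 3 A^{2} x y - 2 A^{2} y^{2} - 3 A B x \cos{\left(x \right)} - 4 A B y \cos{\left(x \right)} + 6 A C x \sin{\left(2 x \right)} + 8 A C y \sin{\left(2 x \right)} - 2 B^{2} \cos^{2}{\left(x \right)} + 8 B C \sin{\left(2 x \right)} \cos{\left(x \right)} - 8 C^{2} \sin^{2}{\left(2 x \right)}
This must equal f(x, y) identically; expanded, f = \frac{3 x^{2}}{2} - 3 x y - 18 x \sin{\left(2 x \right)} + 3 x \cos{\left(x \right)} - 2 y^{2} - 24 y \sin{\left(2 x \right)} + 4 y \cos{\left(x \right)} - 72 \sin^{2}{\left(2 x \right)} + 24 \sin{\left(2 x \right)} \cos{\left(x \right)} - 2 \cos^{2}{\left(x \right)}.
Matching coefficients of the independent functions:
  [x^{2}]:  \frac{3 A^{2}}{2} = \frac{3}{2}
  [y^{2}]:  - 2 A^{2} = -2
  [x y]:  - 3 A^{2} = -3
  [x \sin{\left(2 x \right)}]:  6 A C = -18
  [x \cos{\left(x \right)}]:  - 3 A B = 3
  [y \sin{\left(2 x \right)}]:  8 A C = -24
  [y \cos{\left(x \right)}]:  - 4 A B = 4
  [\sin{\left(2 x \right)} \cos{\left(x \right)}]:  8 B C = 24
  [\sin^{2}{\left(2 x \right)}]:  - 8 C^{2} = -72
  [\cos^{2}{\left(x \right)}]:  - 2 B^{2} = -2
These equations allow (A, B, C) = (-1, 1, 3) or (1, -1, -3).
Impose the point condition(s):
  u(0, 0) = -3  ⟹  C = -3
Only A = 1, B = -1, C = -3 satisfies everything.
Hence u(x, y) = x y - \sin{\left(x \right)} - 3 \cos{\left(2 x \right)}.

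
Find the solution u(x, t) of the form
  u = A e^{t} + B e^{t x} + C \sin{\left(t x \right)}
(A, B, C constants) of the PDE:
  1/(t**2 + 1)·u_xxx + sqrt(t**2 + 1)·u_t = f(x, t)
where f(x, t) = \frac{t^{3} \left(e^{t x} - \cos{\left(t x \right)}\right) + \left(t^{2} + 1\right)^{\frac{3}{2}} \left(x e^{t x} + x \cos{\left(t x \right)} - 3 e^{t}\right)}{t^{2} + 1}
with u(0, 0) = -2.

Substitute the ansatz u = A e^{t} + B e^{t x} + C \sin{\left(t x \right)} into the left-hand side.
Derivatives of the ansatz:
  u_xxx = B t^{3} e^{t x} - C t^{3} \cos{\left(t x \right)}
  u_t = A e^{t} + B x e^{t x} + C x \cos{\left(t x \right)}
Term by term:
  1/(t**2 + 1)·u_xxx = \frac{B t^{3} e^{t x}}{t^{2} + 1} - \frac{C t^{3} \cos{\left(t x \right)}}{t^{2} + 1}
  sqrt(t**2 + 1)·u_t = A \sqrt{t^{2} + 1} e^{t} + B x \sqrt{t^{2} + 1} e^{t x} + C x \sqrt{t^{2} + 1} \cos{\left(t x \right)}
So the left-hand side equals
  A \sqrt{t^{2} + 1} e^{t} + \frac{B t^{3} e^{t x}}{t^{2} + 1} + B x \sqrt{t^{2} + 1} e^{t x} - \frac{C t^{3} \cos{\left(t x \right)}}{t^{2} + 1} + C x \sqrt{t^{2} + 1} \cos{\left(t x \right)}
This must equal f(x, t) identically; expanded, f = \frac{t^{3} e^{t x}}{t^{2} + 1} - \frac{t^{3} \cos{\left(t x \right)}}{t^{2} + 1} + x \sqrt{t^{2} + 1} e^{t x} + x \sqrt{t^{2} + 1} \cos{\left(t x \right)} - 3 \sqrt{t^{2} + 1} e^{t}.
Matching coefficients of the independent functions:
  [\sqrt{t^{2} + 1} e^{t}]:  A = -3
  [\frac{t^{3} e^{t x}}{t^{2} + 1}, x \sqrt{t^{2} + 1} e^{t x}]:  B = 1
  [\frac{t^{3} \cos{\left(t x \right)}}{t^{2} + 1}]:  - C = -1
  [x \sqrt{t^{2} + 1} \cos{\left(t x \right)}]:  C = 1
Solving: A = -3, B = 1, C = 1.
Check against the point condition:
  u(0, 0) = -2  ⟹  A + B = -2  ✓
Hence u(x, t) = - 3 e^{t} + e^{t x} + \sin{\left(t x \right)}.

Answer: u(x, t) = - 3 e^{t} + e^{t x} + \sin{\left(t x \right)}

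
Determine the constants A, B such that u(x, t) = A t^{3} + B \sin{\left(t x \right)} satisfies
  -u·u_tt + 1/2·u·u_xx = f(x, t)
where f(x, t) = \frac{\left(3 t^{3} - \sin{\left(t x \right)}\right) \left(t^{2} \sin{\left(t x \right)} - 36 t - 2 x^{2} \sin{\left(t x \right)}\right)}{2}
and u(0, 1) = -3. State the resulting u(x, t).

Substitute the ansatz u = A t^{3} + B \sin{\left(t x \right)} into the left-hand side.
Derivatives of the ansatz:
  u_tt = 6 A t - B x^{2} \sin{\left(t x \right)}
  u_xx = - B t^{2} \sin{\left(t x \right)}
Term by term:
  -u·u_tt = - 6 A^{2} t^{4} + A B t^{3} x^{2} \sin{\left(t x \right)} - 6 A B t \sin{\left(t x \right)} + B^{2} x^{2} \sin^{2}{\left(t x \right)}
  1/2·u·u_xx = - \frac{A B t^{5} \sin{\left(t x \right)}}{2} - \frac{B^{2} t^{2} \sin^{2}{\left(t x \right)}}{2}
So the left-hand side equals
  - 6 A^{2} t^{4} - \frac{A B t^{5} \sin{\left(t x \right)}}{2} + A B t^{3} x^{2} \sin{\left(t x \right)} - 6 A B t \sin{\left(t x \right)} - \frac{B^{2} t^{2} \sin^{2}{\left(t x \right)}}{2} + B^{2} x^{2} \sin^{2}{\left(t x \right)}
This must equal f(x, t) identically; expanded, f = \frac{3 t^{5} \sin{\left(t x \right)}}{2} - 54 t^{4} - 3 t^{3} x^{2} \sin{\left(t x \right)} - \frac{t^{2} \sin^{2}{\left(t x \right)}}{2} + 18 t \sin{\left(t x \right)} + x^{2} \sin^{2}{\left(t x \right)}.
Matching coefficients of the independent functions:
  [t^{4}]:  - 6 A^{2} = -54
  [t \sin{\left(t x \right)}]:  - 6 A B = 18
  [t^{2} \sin^{2}{\left(t x \right)}]:  - \frac{B^{2}}{2} = - \frac{1}{2}
  [t^{5} \sin{\left(t x \right)}]:  - \frac{A B}{2} = \frac{3}{2}
  [x^{2} \sin^{2}{\left(t x \right)}]:  B^{2} = 1
  [t^{3} x^{2} \sin{\left(t x \right)}]:  A B = -3
These equations allow (A, B) = (-3, 1) or (3, -1).
Impose the point condition(s):
  u(0, 1) = -3  ⟹  A = -3
Only A = -3, B = 1 satisfies everything.
Hence u(x, t) = - 3 t^{3} + \sin{\left(t x \right)}.

Answer: u(x, t) = - 3 t^{3} + \sin{\left(t x \right)}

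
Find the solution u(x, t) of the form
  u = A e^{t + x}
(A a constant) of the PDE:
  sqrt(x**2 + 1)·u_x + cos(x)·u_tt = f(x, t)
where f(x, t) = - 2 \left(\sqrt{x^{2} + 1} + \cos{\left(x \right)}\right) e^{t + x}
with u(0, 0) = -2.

Answer: u(x, t) = - 2 e^{t + x}

Derivation:
Substitute the ansatz u = A e^{t + x} into the left-hand side.
Derivatives of the ansatz:
  u_x = A e^{t} e^{x}
  u_tt = A e^{t} e^{x}
Term by term:
  sqrt(x**2 + 1)·u_x = A \sqrt{x^{2} + 1} e^{t} e^{x}
  cos(x)·u_tt = A e^{t} e^{x} \cos{\left(x \right)}
So the left-hand side equals
  A \sqrt{x^{2} + 1} e^{t} e^{x} + A e^{t} e^{x} \cos{\left(x \right)}
This must equal f(x, t) identically; expanded, f = - 2 \sqrt{x^{2} + 1} e^{t} e^{x} - 2 e^{t} e^{x} \cos{\left(x \right)}.
Matching coefficients of the independent functions:
  [\sqrt{x^{2} + 1} e^{t} e^{x}, e^{t} e^{x} \cos{\left(x \right)}]:  A = -2
Solving: A = -2.
Check against the point condition:
  u(0, 0) = -2  ⟹  A = -2  ✓
Hence u(x, t) = - 2 e^{t + x}.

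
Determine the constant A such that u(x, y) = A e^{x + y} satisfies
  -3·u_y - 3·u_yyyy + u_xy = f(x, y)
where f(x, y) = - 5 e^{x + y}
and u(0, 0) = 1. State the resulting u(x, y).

Substitute the ansatz u = A e^{x + y} into the left-hand side.
Derivatives of the ansatz:
  u_y = A e^{x} e^{y}
  u_yyyy = A e^{x} e^{y}
  u_xy = A e^{x} e^{y}
Term by term:
  -3·u_y = - 3 A e^{x} e^{y}
  -3·u_yyyy = - 3 A e^{x} e^{y}
  u_xy = A e^{x} e^{y}
So the left-hand side equals
  - 5 A e^{x} e^{y}
This must equal f(x, y) identically; expanded, f = - 5 e^{x} e^{y}.
Matching coefficients of the independent functions:
  [e^{x} e^{y}]:  - 5 A = -5
Solving: A = 1.
Check against the point condition:
  u(0, 0) = 1  ⟹  A = 1  ✓
Hence u(x, y) = e^{x + y}.

Answer: u(x, y) = e^{x + y}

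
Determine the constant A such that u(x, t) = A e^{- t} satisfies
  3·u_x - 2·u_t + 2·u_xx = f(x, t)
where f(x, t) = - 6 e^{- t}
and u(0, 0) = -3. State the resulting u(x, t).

Substitute the ansatz u = A e^{- t} into the left-hand side.
Derivatives of the ansatz:
  u_x = 0
  u_t = - A e^{- t}
  u_xx = 0
Term by term:
  3·u_x = 0
  -2·u_t = 2 A e^{- t}
  2·u_xx = 0
So the left-hand side equals
  2 A e^{- t}
This must equal f(x, t) = - 6 e^{- t} identically.
Matching coefficients of the independent functions:
  [e^{- t}]:  2 A = -6
Solving: A = -3.
Check against the point condition:
  u(0, 0) = -3  ⟹  A = -3  ✓
Hence u(x, t) = - 3 e^{- t}.

Answer: u(x, t) = - 3 e^{- t}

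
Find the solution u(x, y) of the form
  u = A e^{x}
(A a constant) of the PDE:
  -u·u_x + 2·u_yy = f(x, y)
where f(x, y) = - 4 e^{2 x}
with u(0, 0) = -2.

Answer: u(x, y) = - 2 e^{x}

Derivation:
Substitute the ansatz u = A e^{x} into the left-hand side.
Derivatives of the ansatz:
  u_x = A e^{x}
  u_yy = 0
Term by term:
  -u·u_x = - A^{2} e^{2 x}
  2·u_yy = 0
So the left-hand side equals
  - A^{2} e^{2 x}
This must equal f(x, y) = - 4 e^{2 x} identically.
Matching coefficients of the independent functions:
  [e^{2 x}]:  - A^{2} = -4
These equations allow (A) = (-2) or (2).
Impose the point condition(s):
  u(0, 0) = -2  ⟹  A = -2
Only A = -2 satisfies everything.
Hence u(x, y) = - 2 e^{x}.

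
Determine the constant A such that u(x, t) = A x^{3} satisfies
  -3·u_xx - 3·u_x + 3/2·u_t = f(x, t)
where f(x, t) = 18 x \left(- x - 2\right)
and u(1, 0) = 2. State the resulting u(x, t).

Substitute the ansatz u = A x^{3} into the left-hand side.
Derivatives of the ansatz:
  u_xx = 6 A x
  u_x = 3 A x^{2}
  u_t = 0
Term by term:
  -3·u_xx = - 18 A x
  -3·u_x = - 9 A x^{2}
  3/2·u_t = 0
So the left-hand side equals
  - 9 A x^{2} - 18 A x
This must equal f(x, t) identically; expanded, f = - 18 x^{2} - 36 x.
Matching coefficients of the independent functions:
  [x]:  - 18 A = -36
  [x^{2}]:  - 9 A = -18
Solving: A = 2.
Check against the point condition:
  u(1, 0) = 2  ⟹  A = 2  ✓
Hence u(x, t) = 2 x^{3}.

Answer: u(x, t) = 2 x^{3}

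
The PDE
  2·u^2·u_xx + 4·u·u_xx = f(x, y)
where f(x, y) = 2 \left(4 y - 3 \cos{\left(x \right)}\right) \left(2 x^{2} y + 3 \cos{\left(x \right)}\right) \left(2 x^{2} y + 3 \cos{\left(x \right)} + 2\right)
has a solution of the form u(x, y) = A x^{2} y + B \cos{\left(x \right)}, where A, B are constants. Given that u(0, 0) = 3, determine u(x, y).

Answer: u(x, y) = 2 x^{2} y + 3 \cos{\left(x \right)}

Derivation:
Substitute the ansatz u = A x^{2} y + B \cos{\left(x \right)} into the left-hand side.
Derivatives of the ansatz:
  u_xx = 2 A y - B \cos{\left(x \right)}
Term by term:
  2·u^2·u_xx = 4 A^{3} x^{4} y^{3} - 2 A^{2} B x^{4} y^{2} \cos{\left(x \right)} + 8 A^{2} B x^{2} y^{2} \cos{\left(x \right)} - 4 A B^{2} x^{2} y \cos^{2}{\left(x \right)} + 4 A B^{2} y \cos^{2}{\left(x \right)} - 2 B^{3} \cos^{3}{\left(x \right)}
  4·u·u_xx = 8 A^{2} x^{2} y^{2} - 4 A B x^{2} y \cos{\left(x \right)} + 8 A B y \cos{\left(x \right)} - 4 B^{2} \cos^{2}{\left(x \right)}
So the left-hand side equals
  4 A^{3} x^{4} y^{3} - 2 A^{2} B x^{4} y^{2} \cos{\left(x \right)} + 8 A^{2} B x^{2} y^{2} \cos{\left(x \right)} + 8 A^{2} x^{2} y^{2} - 4 A B^{2} x^{2} y \cos^{2}{\left(x \right)} + 4 A B^{2} y \cos^{2}{\left(x \right)} - 4 A B x^{2} y \cos{\left(x \right)} + 8 A B y \cos{\left(x \right)} - 2 B^{3} \cos^{3}{\left(x \right)} - 4 B^{2} \cos^{2}{\left(x \right)}
This must equal f(x, y) identically; expanded, f = 32 x^{4} y^{3} - 24 x^{4} y^{2} \cos{\left(x \right)} + 96 x^{2} y^{2} \cos{\left(x \right)} + 32 x^{2} y^{2} - 72 x^{2} y \cos^{2}{\left(x \right)} - 24 x^{2} y \cos{\left(x \right)} + 72 y \cos^{2}{\left(x \right)} + 48 y \cos{\left(x \right)} - 54 \cos^{3}{\left(x \right)} - 36 \cos^{2}{\left(x \right)}.
Matching coefficients of the independent functions:
  [x^{2} y^{2}]:  8 A^{2} = 32
  [x^{4} y^{3}]:  4 A^{3} = 32
  [y \cos{\left(x \right)}]:  8 A B = 48
  [y \cos^{2}{\left(x \right)}]:  4 A B^{2} = 72
  [x^{2} y \cos{\left(x \right)}]:  - 4 A B = -24
  [x^{2} y \cos^{2}{\left(x \right)}]:  - 4 A B^{2} = -72
  [x^{2} y^{2} \cos{\left(x \right)}]:  8 A^{2} B = 96
  [x^{4} y^{2} \cos{\left(x \right)}]:  - 2 A^{2} B = -24
  [\cos^{2}{\left(x \right)}]:  - 4 B^{2} = -36
  [\cos^{3}{\left(x \right)}]:  - 2 B^{3} = -54
Solving: A = 2, B = 3.
Check against the point condition:
  u(0, 0) = 3  ⟹  B = 3  ✓
Hence u(x, y) = 2 x^{2} y + 3 \cos{\left(x \right)}.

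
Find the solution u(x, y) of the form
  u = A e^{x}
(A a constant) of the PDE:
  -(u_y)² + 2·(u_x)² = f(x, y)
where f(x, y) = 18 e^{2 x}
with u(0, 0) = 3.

Answer: u(x, y) = 3 e^{x}

Derivation:
Substitute the ansatz u = A e^{x} into the left-hand side.
Derivatives of the ansatz:
  u_y = 0
  u_x = A e^{x}
Term by term:
  -(u_y)² = 0
  2·(u_x)² = 2 A^{2} e^{2 x}
So the left-hand side equals
  2 A^{2} e^{2 x}
This must equal f(x, y) = 18 e^{2 x} identically.
Matching coefficients of the independent functions:
  [e^{2 x}]:  2 A^{2} = 18
These equations allow (A) = (-3) or (3).
Impose the point condition(s):
  u(0, 0) = 3  ⟹  A = 3
Only A = 3 satisfies everything.
Hence u(x, y) = 3 e^{x}.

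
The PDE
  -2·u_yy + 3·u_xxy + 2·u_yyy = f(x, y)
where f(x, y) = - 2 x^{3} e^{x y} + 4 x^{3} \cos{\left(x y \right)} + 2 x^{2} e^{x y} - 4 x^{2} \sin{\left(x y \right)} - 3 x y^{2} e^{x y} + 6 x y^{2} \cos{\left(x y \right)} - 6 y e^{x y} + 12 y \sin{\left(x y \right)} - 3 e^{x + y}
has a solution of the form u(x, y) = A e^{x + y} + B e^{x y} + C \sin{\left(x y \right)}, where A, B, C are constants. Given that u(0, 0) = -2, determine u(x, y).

Answer: u(x, y) = - e^{x y} - e^{x + y} - 2 \sin{\left(x y \right)}

Derivation:
Substitute the ansatz u = A e^{x + y} + B e^{x y} + C \sin{\left(x y \right)} into the left-hand side.
Derivatives of the ansatz:
  u_yy = A e^{x} e^{y} + B x^{2} e^{x y} - C x^{2} \sin{\left(x y \right)}
  u_xxy = A e^{x} e^{y} + B x y^{2} e^{x y} + 2 B y e^{x y} - C x y^{2} \cos{\left(x y \right)} - 2 C y \sin{\left(x y \right)}
  u_yyy = A e^{x} e^{y} + B x^{3} e^{x y} - C x^{3} \cos{\left(x y \right)}
Term by term:
  -2·u_yy = - 2 A e^{x} e^{y} - 2 B x^{2} e^{x y} + 2 C x^{2} \sin{\left(x y \right)}
  3·u_xxy = 3 A e^{x} e^{y} + 3 B x y^{2} e^{x y} + 6 B y e^{x y} - 3 C x y^{2} \cos{\left(x y \right)} - 6 C y \sin{\left(x y \right)}
  2·u_yyy = 2 A e^{x} e^{y} + 2 B x^{3} e^{x y} - 2 C x^{3} \cos{\left(x y \right)}
So the left-hand side equals
  3 A e^{x} e^{y} + 2 B x^{3} e^{x y} - 2 B x^{2} e^{x y} + 3 B x y^{2} e^{x y} + 6 B y e^{x y} - 2 C x^{3} \cos{\left(x y \right)} + 2 C x^{2} \sin{\left(x y \right)} - 3 C x y^{2} \cos{\left(x y \right)} - 6 C y \sin{\left(x y \right)}
This must equal f(x, y) identically; expanded, f = - 2 x^{3} e^{x y} + 4 x^{3} \cos{\left(x y \right)} + 2 x^{2} e^{x y} - 4 x^{2} \sin{\left(x y \right)} - 3 x y^{2} e^{x y} + 6 x y^{2} \cos{\left(x y \right)} - 6 y e^{x y} + 12 y \sin{\left(x y \right)} - 3 e^{x} e^{y}.
Matching coefficients of the independent functions:
  [x^{2} e^{x y}]:  - 2 B = 2
  [x^{2} \sin{\left(x y \right)}]:  2 C = -4
  [x^{3} e^{x y}]:  2 B = -2
  [x^{3} \cos{\left(x y \right)}]:  - 2 C = 4
  [y e^{x y}]:  6 B = -6
  [y \sin{\left(x y \right)}]:  - 6 C = 12
  [e^{x} e^{y}]:  3 A = -3
  [x y^{2} e^{x y}]:  3 B = -3
  [x y^{2} \cos{\left(x y \right)}]:  - 3 C = 6
Solving: A = -1, B = -1, C = -2.
Check against the point condition:
  u(0, 0) = -2  ⟹  A + B = -2  ✓
Hence u(x, y) = - e^{x y} - e^{x + y} - 2 \sin{\left(x y \right)}.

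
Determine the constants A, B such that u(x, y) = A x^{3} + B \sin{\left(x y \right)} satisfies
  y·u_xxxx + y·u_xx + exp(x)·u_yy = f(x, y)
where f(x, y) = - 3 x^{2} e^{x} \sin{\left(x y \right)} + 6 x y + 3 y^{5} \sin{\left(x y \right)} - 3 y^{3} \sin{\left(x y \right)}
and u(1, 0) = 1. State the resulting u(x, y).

Answer: u(x, y) = x^{3} + 3 \sin{\left(x y \right)}

Derivation:
Substitute the ansatz u = A x^{3} + B \sin{\left(x y \right)} into the left-hand side.
Derivatives of the ansatz:
  u_xxxx = B y^{4} \sin{\left(x y \right)}
  u_xx = 6 A x - B y^{2} \sin{\left(x y \right)}
  u_yy = - B x^{2} \sin{\left(x y \right)}
Term by term:
  y·u_xxxx = B y^{5} \sin{\left(x y \right)}
  y·u_xx = 6 A x y - B y^{3} \sin{\left(x y \right)}
  exp(x)·u_yy = - B x^{2} e^{x} \sin{\left(x y \right)}
So the left-hand side equals
  6 A x y - B x^{2} e^{x} \sin{\left(x y \right)} + B y^{5} \sin{\left(x y \right)} - B y^{3} \sin{\left(x y \right)}
This must equal f(x, y) = - 3 x^{2} e^{x} \sin{\left(x y \right)} + 6 x y + 3 y^{5} \sin{\left(x y \right)} - 3 y^{3} \sin{\left(x y \right)} identically.
Matching coefficients of the independent functions:
  [x y]:  6 A = 6
  [y^{3} \sin{\left(x y \right)}, x^{2} e^{x} \sin{\left(x y \right)}]:  - B = -3
  [y^{5} \sin{\left(x y \right)}]:  B = 3
Solving: A = 1, B = 3.
Check against the point condition:
  u(1, 0) = 1  ⟹  A = 1  ✓
Hence u(x, y) = x^{3} + 3 \sin{\left(x y \right)}.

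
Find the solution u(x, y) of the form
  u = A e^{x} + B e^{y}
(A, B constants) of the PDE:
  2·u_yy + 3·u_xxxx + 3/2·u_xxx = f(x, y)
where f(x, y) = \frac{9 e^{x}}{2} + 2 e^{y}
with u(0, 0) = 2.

Substitute the ansatz u = A e^{x} + B e^{y} into the left-hand side.
Derivatives of the ansatz:
  u_yy = B e^{y}
  u_xxxx = A e^{x}
  u_xxx = A e^{x}
Term by term:
  2·u_yy = 2 B e^{y}
  3·u_xxxx = 3 A e^{x}
  3/2·u_xxx = \frac{3 A e^{x}}{2}
So the left-hand side equals
  \frac{9 A e^{x}}{2} + 2 B e^{y}
This must equal f(x, y) = \frac{9 e^{x}}{2} + 2 e^{y} identically.
Matching coefficients of the independent functions:
  [e^{x}]:  \frac{9 A}{2} = \frac{9}{2}
  [e^{y}]:  2 B = 2
Solving: A = 1, B = 1.
Check against the point condition:
  u(0, 0) = 2  ⟹  A + B = 2  ✓
Hence u(x, y) = e^{x} + e^{y}.

Answer: u(x, y) = e^{x} + e^{y}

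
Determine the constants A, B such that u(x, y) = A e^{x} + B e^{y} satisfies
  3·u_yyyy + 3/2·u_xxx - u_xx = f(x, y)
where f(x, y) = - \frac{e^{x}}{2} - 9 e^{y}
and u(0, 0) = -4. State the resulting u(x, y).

Substitute the ansatz u = A e^{x} + B e^{y} into the left-hand side.
Derivatives of the ansatz:
  u_yyyy = B e^{y}
  u_xxx = A e^{x}
  u_xx = A e^{x}
Term by term:
  3·u_yyyy = 3 B e^{y}
  3/2·u_xxx = \frac{3 A e^{x}}{2}
  -u_xx = - A e^{x}
So the left-hand side equals
  \frac{A e^{x}}{2} + 3 B e^{y}
This must equal f(x, y) = - \frac{e^{x}}{2} - 9 e^{y} identically.
Matching coefficients of the independent functions:
  [e^{x}]:  \frac{A}{2} = - \frac{1}{2}
  [e^{y}]:  3 B = -9
Solving: A = -1, B = -3.
Check against the point condition:
  u(0, 0) = -4  ⟹  A + B = -4  ✓
Hence u(x, y) = - e^{x} - 3 e^{y}.

Answer: u(x, y) = - e^{x} - 3 e^{y}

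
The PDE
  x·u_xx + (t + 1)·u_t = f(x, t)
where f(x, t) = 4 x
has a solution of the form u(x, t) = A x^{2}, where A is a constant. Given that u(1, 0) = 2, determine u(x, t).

Substitute the ansatz u = A x^{2} into the left-hand side.
Derivatives of the ansatz:
  u_xx = 2 A
  u_t = 0
Term by term:
  x·u_xx = 2 A x
  (t + 1)·u_t = 0
So the left-hand side equals
  2 A x
This must equal f(x, t) = 4 x identically.
Matching coefficients of the independent functions:
  [x]:  2 A = 4
Solving: A = 2.
Check against the point condition:
  u(1, 0) = 2  ⟹  A = 2  ✓
Hence u(x, t) = 2 x^{2}.

Answer: u(x, t) = 2 x^{2}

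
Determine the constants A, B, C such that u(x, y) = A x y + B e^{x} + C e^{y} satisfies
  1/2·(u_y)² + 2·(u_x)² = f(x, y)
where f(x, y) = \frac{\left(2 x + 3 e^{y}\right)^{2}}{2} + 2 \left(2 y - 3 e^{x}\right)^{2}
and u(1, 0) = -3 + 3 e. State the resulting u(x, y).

Answer: u(x, y) = - 2 x y + 3 e^{x} - 3 e^{y}

Derivation:
Substitute the ansatz u = A x y + B e^{x} + C e^{y} into the left-hand side.
Derivatives of the ansatz:
  u_y = A x + C e^{y}
  u_x = A y + B e^{x}
Term by term:
  1/2·(u_y)² = \frac{A^{2} x^{2}}{2} + A C x e^{y} + \frac{C^{2} e^{2 y}}{2}
  2·(u_x)² = 2 A^{2} y^{2} + 4 A B y e^{x} + 2 B^{2} e^{2 x}
So the left-hand side equals
  \frac{A^{2} x^{2}}{2} + 2 A^{2} y^{2} + 4 A B y e^{x} + A C x e^{y} + 2 B^{2} e^{2 x} + \frac{C^{2} e^{2 y}}{2}
This must equal f(x, y) identically; expanded, f = 2 x^{2} + 6 x e^{y} + 8 y^{2} - 24 y e^{x} + 18 e^{2 x} + \frac{9 e^{2 y}}{2}.
Matching coefficients of the independent functions:
  [x^{2}]:  \frac{A^{2}}{2} = 2
  [y^{2}]:  2 A^{2} = 8
  [x e^{y}]:  A C = 6
  [y e^{x}]:  4 A B = -24
  [e^{2 x}]:  2 B^{2} = 18
  [e^{2 y}]:  \frac{C^{2}}{2} = \frac{9}{2}
These equations allow (A, B, C) = (-2, 3, -3) or (2, -3, 3).
Impose the point condition(s):
  u(1, 0) = -3 + 3 e  ⟹  e B + C = -3 + 3 e
Only A = -2, B = 3, C = -3 satisfies everything.
Hence u(x, y) = - 2 x y + 3 e^{x} - 3 e^{y}.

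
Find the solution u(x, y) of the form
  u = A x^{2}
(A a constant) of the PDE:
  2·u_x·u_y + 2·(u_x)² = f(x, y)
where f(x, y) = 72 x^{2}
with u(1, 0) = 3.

Substitute the ansatz u = A x^{2} into the left-hand side.
Derivatives of the ansatz:
  u_x = 2 A x
  u_y = 0
Term by term:
  2·u_x·u_y = 0
  2·(u_x)² = 8 A^{2} x^{2}
So the left-hand side equals
  8 A^{2} x^{2}
This must equal f(x, y) = 72 x^{2} identically.
Matching coefficients of the independent functions:
  [x^{2}]:  8 A^{2} = 72
These equations allow (A) = (-3) or (3).
Impose the point condition(s):
  u(1, 0) = 3  ⟹  A = 3
Only A = 3 satisfies everything.
Hence u(x, y) = 3 x^{2}.

Answer: u(x, y) = 3 x^{2}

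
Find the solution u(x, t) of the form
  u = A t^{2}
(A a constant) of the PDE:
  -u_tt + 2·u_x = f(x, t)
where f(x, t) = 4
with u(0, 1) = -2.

Substitute the ansatz u = A t^{2} into the left-hand side.
Derivatives of the ansatz:
  u_tt = 2 A
  u_x = 0
Term by term:
  -u_tt = - 2 A
  2·u_x = 0
So the left-hand side equals
  - 2 A
This must equal f(x, t) = 4 identically.
Matching coefficients of the independent functions:
  [constant term]:  - 2 A = 4
Solving: A = -2.
Check against the point condition:
  u(0, 1) = -2  ⟹  A = -2  ✓
Hence u(x, t) = - 2 t^{2}.

Answer: u(x, t) = - 2 t^{2}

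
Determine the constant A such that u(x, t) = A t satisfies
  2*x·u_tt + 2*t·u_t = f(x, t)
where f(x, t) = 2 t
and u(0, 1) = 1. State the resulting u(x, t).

Substitute the ansatz u = A t into the left-hand side.
Derivatives of the ansatz:
  u_tt = 0
  u_t = A
Term by term:
  2*x·u_tt = 0
  2*t·u_t = 2 A t
So the left-hand side equals
  2 A t
This must equal f(x, t) = 2 t identically.
Matching coefficients of the independent functions:
  [t]:  2 A = 2
Solving: A = 1.
Check against the point condition:
  u(0, 1) = 1  ⟹  A = 1  ✓
Hence u(x, t) = t.

Answer: u(x, t) = t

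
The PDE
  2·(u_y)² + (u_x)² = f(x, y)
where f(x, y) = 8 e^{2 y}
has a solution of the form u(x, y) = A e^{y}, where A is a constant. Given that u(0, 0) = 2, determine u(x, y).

Substitute the ansatz u = A e^{y} into the left-hand side.
Derivatives of the ansatz:
  u_y = A e^{y}
  u_x = 0
Term by term:
  2·(u_y)² = 2 A^{2} e^{2 y}
  (u_x)² = 0
So the left-hand side equals
  2 A^{2} e^{2 y}
This must equal f(x, y) = 8 e^{2 y} identically.
Matching coefficients of the independent functions:
  [e^{2 y}]:  2 A^{2} = 8
These equations allow (A) = (-2) or (2).
Impose the point condition(s):
  u(0, 0) = 2  ⟹  A = 2
Only A = 2 satisfies everything.
Hence u(x, y) = 2 e^{y}.

Answer: u(x, y) = 2 e^{y}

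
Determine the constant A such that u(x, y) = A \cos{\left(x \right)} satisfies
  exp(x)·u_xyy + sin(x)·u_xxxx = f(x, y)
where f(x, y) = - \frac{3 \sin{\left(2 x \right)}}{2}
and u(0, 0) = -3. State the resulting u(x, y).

Substitute the ansatz u = A \cos{\left(x \right)} into the left-hand side.
Derivatives of the ansatz:
  u_xyy = 0
  u_xxxx = A \cos{\left(x \right)}
Term by term:
  exp(x)·u_xyy = 0
  sin(x)·u_xxxx = A \sin{\left(x \right)} \cos{\left(x \right)}
So the left-hand side equals
  A \sin{\left(x \right)} \cos{\left(x \right)}
This must equal f(x, y) identically; expanded, f = - 3 \sin{\left(x \right)} \cos{\left(x \right)}.
Matching coefficients of the independent functions:
  [\sin{\left(x \right)} \cos{\left(x \right)}]:  A = -3
Solving: A = -3.
Check against the point condition:
  u(0, 0) = -3  ⟹  A = -3  ✓
Hence u(x, y) = - 3 \cos{\left(x \right)}.

Answer: u(x, y) = - 3 \cos{\left(x \right)}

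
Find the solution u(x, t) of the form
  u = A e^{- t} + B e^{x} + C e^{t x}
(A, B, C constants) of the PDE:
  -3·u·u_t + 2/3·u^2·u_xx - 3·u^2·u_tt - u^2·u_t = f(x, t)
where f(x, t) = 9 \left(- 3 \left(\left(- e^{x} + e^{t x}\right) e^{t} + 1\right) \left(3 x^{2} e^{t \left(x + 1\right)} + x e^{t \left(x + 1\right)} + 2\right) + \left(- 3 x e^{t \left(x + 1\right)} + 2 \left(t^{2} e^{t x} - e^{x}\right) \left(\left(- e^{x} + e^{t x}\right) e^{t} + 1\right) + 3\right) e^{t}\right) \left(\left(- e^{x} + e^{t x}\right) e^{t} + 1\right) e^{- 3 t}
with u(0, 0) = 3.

Substitute the ansatz u = A e^{- t} + B e^{x} + C e^{t x} into the left-hand side.
Derivatives of the ansatz:
  u_t = - A e^{- t} + C x e^{t x}
  u_xx = B e^{x} + C t^{2} e^{t x}
  u_tt = A e^{- t} + C x^{2} e^{t x}
Term by term:
  -3·u·u_t = 3 A^{2} e^{- 2 t} + 3 A B e^{- t} e^{x} - 3 A C x e^{- t} e^{t x} + 3 A C e^{- t} e^{t x} - 3 B C x e^{x} e^{t x} - 3 C^{2} x e^{2 t x}
  2/3·u^2·u_xx = \frac{2 A^{2} B e^{- 2 t} e^{x}}{3} + \frac{2 A^{2} C t^{2} e^{- 2 t} e^{t x}}{3} + \frac{4 A B^{2} e^{- t} e^{2 x}}{3} + \frac{4 A B C t^{2} e^{- t} e^{x} e^{t x}}{3} + \frac{4 A B C e^{- t} e^{x} e^{t x}}{3} + \frac{4 A C^{2} t^{2} e^{- t} e^{2 t x}}{3} + \frac{2 B^{3} e^{3 x}}{3} + \frac{2 B^{2} C t^{2} e^{2 x} e^{t x}}{3} + \frac{4 B^{2} C e^{2 x} e^{t x}}{3} + \frac{4 B C^{2} t^{2} e^{x} e^{2 t x}}{3} + \frac{2 B C^{2} e^{x} e^{2 t x}}{3} + \frac{2 C^{3} t^{2} e^{3 t x}}{3}
  -3·u^2·u_tt = - 3 A^{3} e^{- 3 t} - 6 A^{2} B e^{- 2 t} e^{x} - 3 A^{2} C x^{2} e^{- 2 t} e^{t x} - 6 A^{2} C e^{- 2 t} e^{t x} - 3 A B^{2} e^{- t} e^{2 x} - 6 A B C x^{2} e^{- t} e^{x} e^{t x} - 6 A B C e^{- t} e^{x} e^{t x} - 6 A C^{2} x^{2} e^{- t} e^{2 t x} - 3 A C^{2} e^{- t} e^{2 t x} - 3 B^{2} C x^{2} e^{2 x} e^{t x} - 6 B C^{2} x^{2} e^{x} e^{2 t x} - 3 C^{3} x^{2} e^{3 t x}
  -u^2·u_t = A^{3} e^{- 3 t} + 2 A^{2} B e^{- 2 t} e^{x} - A^{2} C x e^{- 2 t} e^{t x} + 2 A^{2} C e^{- 2 t} e^{t x} + A B^{2} e^{- t} e^{2 x} - 2 A B C x e^{- t} e^{x} e^{t x} + 2 A B C e^{- t} e^{x} e^{t x} - 2 A C^{2} x e^{- t} e^{2 t x} + A C^{2} e^{- t} e^{2 t x} - B^{2} C x e^{2 x} e^{t x} - 2 B C^{2} x e^{x} e^{2 t x} - C^{3} x e^{3 t x}
Sum these and collect like terms in the independent variables.
This must equal f(x, t) identically; expanded, f = 18 t^{2} e^{2 x} e^{t x} - 36 t^{2} e^{x} e^{2 t x} + 18 t^{2} e^{3 t x} - 36 t^{2} e^{- t} e^{x} e^{t x} + 36 t^{2} e^{- t} e^{2 t x} + 18 t^{2} e^{- 2 t} e^{t x} - 81 x^{2} e^{2 x} e^{t x} + 162 x^{2} e^{x} e^{2 t x} - 81 x^{2} e^{3 t x} + 162 x^{2} e^{- t} e^{x} e^{t x} - 162 x^{2} e^{- t} e^{2 t x} - 81 x^{2} e^{- 2 t} e^{t x} - 27 x e^{2 x} e^{t x} + 54 x e^{x} e^{2 t x} + 27 x e^{x} e^{t x} - 27 x e^{3 t x} - 27 x e^{2 t x} + 54 x e^{- t} e^{x} e^{t x} - 54 x e^{- t} e^{2 t x} - 27 x e^{- t} e^{t x} - 27 x e^{- 2 t} e^{t x} - 18 e^{3 x} + 36 e^{2 x} e^{t x} - 18 e^{x} e^{2 t x} - 18 e^{- t} e^{2 x} + 72 e^{- t} e^{x} e^{t x} - 27 e^{- t} e^{x} - 54 e^{- t} e^{2 t x} + 27 e^{- t} e^{t x} + 90 e^{- 2 t} e^{x} - 108 e^{- 2 t} e^{t x} + 27 e^{- 2 t} - 54 e^{- 3 t}.
Matching coefficients of the independent functions:
(each divided by its leading coefficient; functions giving the same equation are listed together)
  [t^{2} e^{3 t x}, x e^{3 t x}, x^{2} e^{3 t x}]:  C^{3} - 27 = 0
  [x e^{2 t x}]:  C^{2} - 9 = 0
  [e^{- 2 t} e^{x}]:  A^{2} B + 27 = 0
  [e^{- 2 t} e^{t x}, t^{2} e^{- 2 t} e^{t x}, x e^{- 2 t} e^{t x}, …]:  A^{2} C - 27 = 0
  [e^{- t} e^{x}]:  A B + 9 = 0
  [e^{- t} e^{2 x}]:  A B^{2} - 27 = 0
  [e^{- t} e^{t x}, x e^{- t} e^{t x}]:  A C - 9 = 0
  [e^{- t} e^{2 t x}, t^{2} e^{- t} e^{2 t x}, x e^{- t} e^{2 t x}, …]:  A C^{2} - 27 = 0
  [e^{x} e^{2 t x}, t^{2} e^{x} e^{2 t x}, x e^{x} e^{2 t x}, …]:  B C^{2} + 27 = 0
  [e^{2 x} e^{t x}, t^{2} e^{2 x} e^{t x}, x e^{2 x} e^{t x}, …]:  B^{2} C - 27 = 0
  [x e^{x} e^{t x}]:  B C + 9 = 0
  [e^{- t} e^{x} e^{t x}, t^{2} e^{- t} e^{x} e^{t x}, x e^{- t} e^{x} e^{t x}, …]:  A B C + 27 = 0
  [e^{- 3 t}]:  A^{3} - 27 = 0
  [e^{- 2 t}]:  A^{2} - 9 = 0
  [e^{3 x}]:  B^{3} + 27 = 0
Solving: A = 3, B = -3, C = 3.
Check against the point condition:
  u(0, 0) = 3  ⟹  A + B + C = 3  ✓
Hence u(x, t) = - 3 e^{x} + 3 e^{t x} + 3 e^{- t}.

Answer: u(x, t) = - 3 e^{x} + 3 e^{t x} + 3 e^{- t}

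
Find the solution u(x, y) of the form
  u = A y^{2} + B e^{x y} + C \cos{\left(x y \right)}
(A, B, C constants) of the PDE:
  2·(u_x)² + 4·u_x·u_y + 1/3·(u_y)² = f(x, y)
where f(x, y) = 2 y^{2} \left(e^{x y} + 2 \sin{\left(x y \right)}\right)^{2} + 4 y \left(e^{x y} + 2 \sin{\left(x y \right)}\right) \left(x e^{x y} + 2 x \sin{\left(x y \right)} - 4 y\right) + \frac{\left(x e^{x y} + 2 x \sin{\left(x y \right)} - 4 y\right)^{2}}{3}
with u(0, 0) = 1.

Substitute the ansatz u = A y^{2} + B e^{x y} + C \cos{\left(x y \right)} into the left-hand side.
Derivatives of the ansatz:
  u_x = B y e^{x y} - C y \sin{\left(x y \right)}
  u_y = 2 A y + B x e^{x y} - C x \sin{\left(x y \right)}
Term by term:
  2·(u_x)² = 2 B^{2} y^{2} e^{2 x y} - 4 B C y^{2} e^{x y} \sin{\left(x y \right)} + 2 C^{2} y^{2} \sin^{2}{\left(x y \right)}
  4·u_x·u_y = 8 A B y^{2} e^{x y} - 8 A C y^{2} \sin{\left(x y \right)} + 4 B^{2} x y e^{2 x y} - 8 B C x y e^{x y} \sin{\left(x y \right)} + 4 C^{2} x y \sin^{2}{\left(x y \right)}
  1/3·(u_y)² = \frac{4 A^{2} y^{2}}{3} + \frac{4 A B x y e^{x y}}{3} - \frac{4 A C x y \sin{\left(x y \right)}}{3} + \frac{B^{2} x^{2} e^{2 x y}}{3} - \frac{2 B C x^{2} e^{x y} \sin{\left(x y \right)}}{3} + \frac{C^{2} x^{2} \sin^{2}{\left(x y \right)}}{3}
So the left-hand side equals
  \frac{4 A^{2} y^{2}}{3} + \frac{4 A B x y e^{x y}}{3} + 8 A B y^{2} e^{x y} - \frac{4 A C x y \sin{\left(x y \right)}}{3} - 8 A C y^{2} \sin{\left(x y \right)} + \frac{B^{2} x^{2} e^{2 x y}}{3} + 4 B^{2} x y e^{2 x y} + 2 B^{2} y^{2} e^{2 x y} - \frac{2 B C x^{2} e^{x y} \sin{\left(x y \right)}}{3} - 8 B C x y e^{x y} \sin{\left(x y \right)} - 4 B C y^{2} e^{x y} \sin{\left(x y \right)} + \frac{C^{2} x^{2} \sin^{2}{\left(x y \right)}}{3} + 4 C^{2} x y \sin^{2}{\left(x y \right)} + 2 C^{2} y^{2} \sin^{2}{\left(x y \right)}
This must equal f(x, y) identically; expanded, f = \frac{x^{2} e^{2 x y}}{3} + \frac{4 x^{2} e^{x y} \sin{\left(x y \right)}}{3} + \frac{4 x^{2} \sin^{2}{\left(x y \right)}}{3} + 4 x y e^{2 x y} + 16 x y e^{x y} \sin{\left(x y \right)} - \frac{8 x y e^{x y}}{3} + 16 x y \sin^{2}{\left(x y \right)} - \frac{16 x y \sin{\left(x y \right)}}{3} + 2 y^{2} e^{2 x y} + 8 y^{2} e^{x y} \sin{\left(x y \right)} - 16 y^{2} e^{x y} + 8 y^{2} \sin^{2}{\left(x y \right)} - 32 y^{2} \sin{\left(x y \right)} + \frac{16 y^{2}}{3}.
Matching coefficients of the independent functions:
  [y^{2}]:  \frac{4 A^{2}}{3} = \frac{16}{3}
  [x^{2} e^{2 x y}]:  \frac{B^{2}}{3} = \frac{1}{3}
  [x^{2} \sin^{2}{\left(x y \right)}]:  \frac{C^{2}}{3} = \frac{4}{3}
  [y^{2} e^{x y}]:  8 A B = -16
  [y^{2} e^{2 x y}]:  2 B^{2} = 2
  [y^{2} \sin{\left(x y \right)}]:  - 8 A C = -32
  [y^{2} \sin^{2}{\left(x y \right)}]:  2 C^{2} = 8
  [x y e^{x y}]:  \frac{4 A B}{3} = - \frac{8}{3}
  [x y e^{2 x y}]:  4 B^{2} = 4
  [x y \sin{\left(x y \right)}]:  - \frac{4 A C}{3} = - \frac{16}{3}
  [x y \sin^{2}{\left(x y \right)}]:  4 C^{2} = 16
  [x^{2} e^{x y} \sin{\left(x y \right)}]:  - \frac{2 B C}{3} = \frac{4}{3}
  [y^{2} e^{x y} \sin{\left(x y \right)}]:  - 4 B C = 8
  [x y e^{x y} \sin{\left(x y \right)}]:  - 8 B C = 16
These equations allow (A, B, C) = (-2, 1, -2) or (2, -1, 2).
Impose the point condition(s):
  u(0, 0) = 1  ⟹  B + C = 1
Only A = 2, B = -1, C = 2 satisfies everything.
Hence u(x, y) = 2 y^{2} - e^{x y} + 2 \cos{\left(x y \right)}.

Answer: u(x, y) = 2 y^{2} - e^{x y} + 2 \cos{\left(x y \right)}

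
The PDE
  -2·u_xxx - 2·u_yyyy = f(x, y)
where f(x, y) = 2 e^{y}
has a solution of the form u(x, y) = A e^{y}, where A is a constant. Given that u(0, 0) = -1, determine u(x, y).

Substitute the ansatz u = A e^{y} into the left-hand side.
Derivatives of the ansatz:
  u_xxx = 0
  u_yyyy = A e^{y}
Term by term:
  -2·u_xxx = 0
  -2·u_yyyy = - 2 A e^{y}
So the left-hand side equals
  - 2 A e^{y}
This must equal f(x, y) = 2 e^{y} identically.
Matching coefficients of the independent functions:
  [e^{y}]:  - 2 A = 2
Solving: A = -1.
Check against the point condition:
  u(0, 0) = -1  ⟹  A = -1  ✓
Hence u(x, y) = - e^{y}.

Answer: u(x, y) = - e^{y}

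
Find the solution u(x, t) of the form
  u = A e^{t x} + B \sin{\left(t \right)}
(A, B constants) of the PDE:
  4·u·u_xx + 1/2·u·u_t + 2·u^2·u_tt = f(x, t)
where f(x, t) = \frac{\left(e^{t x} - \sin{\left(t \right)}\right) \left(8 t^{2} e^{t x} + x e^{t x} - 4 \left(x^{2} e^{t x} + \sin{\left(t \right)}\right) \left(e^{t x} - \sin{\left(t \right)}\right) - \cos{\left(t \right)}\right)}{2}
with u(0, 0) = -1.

Substitute the ansatz u = A e^{t x} + B \sin{\left(t \right)} into the left-hand side.
Derivatives of the ansatz:
  u_xx = A t^{2} e^{t x}
  u_t = A x e^{t x} + B \cos{\left(t \right)}
  u_tt = A x^{2} e^{t x} - B \sin{\left(t \right)}
Term by term:
  4·u·u_xx = 4 A^{2} t^{2} e^{2 t x} + 4 A B t^{2} e^{t x} \sin{\left(t \right)}
  1/2·u·u_t = \frac{A^{2} x e^{2 t x}}{2} + \frac{A B x e^{t x} \sin{\left(t \right)}}{2} + \frac{A B e^{t x} \cos{\left(t \right)}}{2} + \frac{B^{2} \sin{\left(t \right)} \cos{\left(t \right)}}{2}
  2·u^2·u_tt = 2 A^{3} x^{2} e^{3 t x} + 4 A^{2} B x^{2} e^{2 t x} \sin{\left(t \right)} - 2 A^{2} B e^{2 t x} \sin{\left(t \right)} + 2 A B^{2} x^{2} e^{t x} \sin^{2}{\left(t \right)} - 4 A B^{2} e^{t x} \sin^{2}{\left(t \right)} - 2 B^{3} \sin^{3}{\left(t \right)}
So the left-hand side equals
  2 A^{3} x^{2} e^{3 t x} + 4 A^{2} B x^{2} e^{2 t x} \sin{\left(t \right)} - 2 A^{2} B e^{2 t x} \sin{\left(t \right)} + 4 A^{2} t^{2} e^{2 t x} + \frac{A^{2} x e^{2 t x}}{2} + 2 A B^{2} x^{2} e^{t x} \sin^{2}{\left(t \right)} - 4 A B^{2} e^{t x} \sin^{2}{\left(t \right)} + 4 A B t^{2} e^{t x} \sin{\left(t \right)} + \frac{A B x e^{t x} \sin{\left(t \right)}}{2} + \frac{A B e^{t x} \cos{\left(t \right)}}{2} - 2 B^{3} \sin^{3}{\left(t \right)} + \frac{B^{2} \sin{\left(t \right)} \cos{\left(t \right)}}{2}
This must equal f(x, t) identically; expanded, f = 4 t^{2} e^{2 t x} - 4 t^{2} e^{t x} \sin{\left(t \right)} - 2 x^{2} e^{3 t x} + 4 x^{2} e^{2 t x} \sin{\left(t \right)} - 2 x^{2} e^{t x} \sin^{2}{\left(t \right)} + \frac{x e^{2 t x}}{2} - \frac{x e^{t x} \sin{\left(t \right)}}{2} - 2 e^{2 t x} \sin{\left(t \right)} + 4 e^{t x} \sin^{2}{\left(t \right)} - \frac{e^{t x} \cos{\left(t \right)}}{2} - 2 \sin^{3}{\left(t \right)} + \frac{\sin{\left(t \right)} \cos{\left(t \right)}}{2}.
Matching coefficients of the independent functions:
  [t^{2} e^{2 t x}]:  4 A^{2} = 4
  [x e^{2 t x}]:  \frac{A^{2}}{2} = \frac{1}{2}
  [x^{2} e^{3 t x}]:  2 A^{3} = -2
  [e^{t x} \sin^{2}{\left(t \right)}]:  - 4 A B^{2} = 4
  [e^{t x} \cos{\left(t \right)}, x e^{t x} \sin{\left(t \right)}]:  \frac{A B}{2} = - \frac{1}{2}
  [e^{2 t x} \sin{\left(t \right)}]:  - 2 A^{2} B = -2
  [\sin{\left(t \right)} \cos{\left(t \right)}]:  \frac{B^{2}}{2} = \frac{1}{2}
  [t^{2} e^{t x} \sin{\left(t \right)}]:  4 A B = -4
  [x^{2} e^{t x} \sin^{2}{\left(t \right)}]:  2 A B^{2} = -2
  [x^{2} e^{2 t x} \sin{\left(t \right)}]:  4 A^{2} B = 4
  [\sin^{3}{\left(t \right)}]:  - 2 B^{3} = -2
Solving: A = -1, B = 1.
Check against the point condition:
  u(0, 0) = -1  ⟹  A = -1  ✓
Hence u(x, t) = - e^{t x} + \sin{\left(t \right)}.

Answer: u(x, t) = - e^{t x} + \sin{\left(t \right)}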